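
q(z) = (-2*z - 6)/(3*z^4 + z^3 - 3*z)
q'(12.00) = 0.00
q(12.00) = 0.00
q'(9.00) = 0.00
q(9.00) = 0.00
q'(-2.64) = -0.02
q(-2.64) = -0.01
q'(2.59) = 0.11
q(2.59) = -0.08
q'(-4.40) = 0.00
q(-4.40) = 0.00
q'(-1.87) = -0.18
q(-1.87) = -0.06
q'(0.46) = -4.54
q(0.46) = 6.03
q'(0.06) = -554.61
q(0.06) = 34.05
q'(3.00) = 0.05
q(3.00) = -0.05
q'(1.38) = 3.21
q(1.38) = -0.94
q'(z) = (-2*z - 6)*(-12*z^3 - 3*z^2 + 3)/(3*z^4 + z^3 - 3*z)^2 - 2/(3*z^4 + z^3 - 3*z)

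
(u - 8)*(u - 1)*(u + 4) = u^3 - 5*u^2 - 28*u + 32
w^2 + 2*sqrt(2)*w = w*(w + 2*sqrt(2))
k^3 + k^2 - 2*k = k*(k - 1)*(k + 2)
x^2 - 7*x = x*(x - 7)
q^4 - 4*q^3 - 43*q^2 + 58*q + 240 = (q - 8)*(q - 3)*(q + 2)*(q + 5)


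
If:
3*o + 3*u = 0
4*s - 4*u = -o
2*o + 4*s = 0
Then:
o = 0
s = 0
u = 0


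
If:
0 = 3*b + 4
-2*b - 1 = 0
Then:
No Solution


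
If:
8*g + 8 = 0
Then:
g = -1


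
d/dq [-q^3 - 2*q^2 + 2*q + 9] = -3*q^2 - 4*q + 2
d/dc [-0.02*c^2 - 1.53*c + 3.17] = -0.04*c - 1.53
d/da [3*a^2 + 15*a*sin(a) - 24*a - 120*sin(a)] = 15*a*cos(a) + 6*a + 15*sin(a) - 120*cos(a) - 24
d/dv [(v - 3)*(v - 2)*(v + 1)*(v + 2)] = 4*v^3 - 6*v^2 - 14*v + 8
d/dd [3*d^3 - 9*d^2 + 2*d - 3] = 9*d^2 - 18*d + 2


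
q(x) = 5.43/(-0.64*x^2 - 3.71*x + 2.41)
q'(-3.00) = -0.01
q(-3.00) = 0.70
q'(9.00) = 0.01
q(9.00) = -0.07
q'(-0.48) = 1.03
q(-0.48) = 1.34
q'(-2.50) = 0.05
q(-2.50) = 0.71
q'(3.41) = 0.14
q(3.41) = -0.31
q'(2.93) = 0.21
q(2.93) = -0.39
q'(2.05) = 0.55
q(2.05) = -0.69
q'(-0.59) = 0.84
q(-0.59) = 1.24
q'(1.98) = 0.61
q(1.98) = -0.73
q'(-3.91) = -0.14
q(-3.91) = 0.76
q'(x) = 5.43*(1.28*x + 3.71)/(-0.64*x^2 - 3.71*x + 2.41)^2 = (6.9504*x + 20.1453)/(0.64*x^2 + 3.71*x - 2.41)^2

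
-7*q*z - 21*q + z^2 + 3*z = (-7*q + z)*(z + 3)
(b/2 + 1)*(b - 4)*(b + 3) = b^3/2 + b^2/2 - 7*b - 12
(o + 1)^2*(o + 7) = o^3 + 9*o^2 + 15*o + 7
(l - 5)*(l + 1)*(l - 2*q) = l^3 - 2*l^2*q - 4*l^2 + 8*l*q - 5*l + 10*q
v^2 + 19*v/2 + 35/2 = (v + 5/2)*(v + 7)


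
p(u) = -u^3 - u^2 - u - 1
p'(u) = -3*u^2 - 2*u - 1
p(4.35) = -106.59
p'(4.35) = -66.47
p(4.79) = -138.64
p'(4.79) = -79.41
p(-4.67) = 83.71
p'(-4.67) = -57.09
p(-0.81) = -0.31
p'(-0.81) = -1.35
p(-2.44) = 10.01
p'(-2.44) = -13.98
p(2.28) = -20.33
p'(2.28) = -21.16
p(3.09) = -43.14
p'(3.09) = -35.82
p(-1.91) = 4.23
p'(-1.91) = -8.12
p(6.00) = -259.00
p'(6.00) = -121.00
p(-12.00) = 1595.00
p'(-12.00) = -409.00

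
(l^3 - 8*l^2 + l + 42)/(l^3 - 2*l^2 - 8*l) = (l^2 - 10*l + 21)/(l*(l - 4))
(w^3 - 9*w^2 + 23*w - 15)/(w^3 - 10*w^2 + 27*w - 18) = (w - 5)/(w - 6)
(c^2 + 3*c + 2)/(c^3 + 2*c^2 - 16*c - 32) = (c + 1)/(c^2 - 16)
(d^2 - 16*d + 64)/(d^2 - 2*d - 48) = (d - 8)/(d + 6)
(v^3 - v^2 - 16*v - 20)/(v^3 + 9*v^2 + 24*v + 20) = (v - 5)/(v + 5)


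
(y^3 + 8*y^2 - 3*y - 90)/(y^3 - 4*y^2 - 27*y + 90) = (y + 6)/(y - 6)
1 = 1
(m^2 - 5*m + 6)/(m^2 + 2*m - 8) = (m - 3)/(m + 4)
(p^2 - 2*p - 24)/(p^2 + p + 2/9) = 9*(p^2 - 2*p - 24)/(9*p^2 + 9*p + 2)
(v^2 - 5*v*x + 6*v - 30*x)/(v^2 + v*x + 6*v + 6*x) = (v - 5*x)/(v + x)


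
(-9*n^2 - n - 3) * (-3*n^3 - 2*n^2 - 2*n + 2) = 27*n^5 + 21*n^4 + 29*n^3 - 10*n^2 + 4*n - 6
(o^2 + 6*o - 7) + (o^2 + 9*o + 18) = 2*o^2 + 15*o + 11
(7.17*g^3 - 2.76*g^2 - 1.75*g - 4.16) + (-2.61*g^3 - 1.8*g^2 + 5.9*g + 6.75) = 4.56*g^3 - 4.56*g^2 + 4.15*g + 2.59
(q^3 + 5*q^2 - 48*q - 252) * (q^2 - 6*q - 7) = q^5 - q^4 - 85*q^3 + q^2 + 1848*q + 1764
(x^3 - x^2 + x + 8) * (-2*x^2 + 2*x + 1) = -2*x^5 + 4*x^4 - 3*x^3 - 15*x^2 + 17*x + 8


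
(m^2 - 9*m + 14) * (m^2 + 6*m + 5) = m^4 - 3*m^3 - 35*m^2 + 39*m + 70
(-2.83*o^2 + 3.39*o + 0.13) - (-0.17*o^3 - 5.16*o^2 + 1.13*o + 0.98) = 0.17*o^3 + 2.33*o^2 + 2.26*o - 0.85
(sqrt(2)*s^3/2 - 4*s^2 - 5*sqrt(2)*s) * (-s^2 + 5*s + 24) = -sqrt(2)*s^5/2 + 5*sqrt(2)*s^4/2 + 4*s^4 - 20*s^3 + 17*sqrt(2)*s^3 - 96*s^2 - 25*sqrt(2)*s^2 - 120*sqrt(2)*s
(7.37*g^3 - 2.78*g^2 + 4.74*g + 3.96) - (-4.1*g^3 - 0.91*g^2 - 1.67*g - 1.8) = 11.47*g^3 - 1.87*g^2 + 6.41*g + 5.76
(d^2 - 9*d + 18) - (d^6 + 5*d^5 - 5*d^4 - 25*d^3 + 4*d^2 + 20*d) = -d^6 - 5*d^5 + 5*d^4 + 25*d^3 - 3*d^2 - 29*d + 18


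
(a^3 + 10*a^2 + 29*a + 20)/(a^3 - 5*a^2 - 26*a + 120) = (a^2 + 5*a + 4)/(a^2 - 10*a + 24)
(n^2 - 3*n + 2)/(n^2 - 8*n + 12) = (n - 1)/(n - 6)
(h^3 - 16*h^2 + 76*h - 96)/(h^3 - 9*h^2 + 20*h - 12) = (h - 8)/(h - 1)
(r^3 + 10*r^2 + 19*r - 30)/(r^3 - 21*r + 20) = (r + 6)/(r - 4)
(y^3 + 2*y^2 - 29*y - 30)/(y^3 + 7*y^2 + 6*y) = (y - 5)/y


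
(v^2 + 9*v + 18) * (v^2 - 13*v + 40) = v^4 - 4*v^3 - 59*v^2 + 126*v + 720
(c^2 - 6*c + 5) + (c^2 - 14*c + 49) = 2*c^2 - 20*c + 54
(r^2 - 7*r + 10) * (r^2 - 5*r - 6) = r^4 - 12*r^3 + 39*r^2 - 8*r - 60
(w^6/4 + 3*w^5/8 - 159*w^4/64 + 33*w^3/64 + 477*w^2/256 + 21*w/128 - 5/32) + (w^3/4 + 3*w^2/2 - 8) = w^6/4 + 3*w^5/8 - 159*w^4/64 + 49*w^3/64 + 861*w^2/256 + 21*w/128 - 261/32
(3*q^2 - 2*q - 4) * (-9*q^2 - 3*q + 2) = -27*q^4 + 9*q^3 + 48*q^2 + 8*q - 8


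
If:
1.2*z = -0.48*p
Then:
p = -2.5*z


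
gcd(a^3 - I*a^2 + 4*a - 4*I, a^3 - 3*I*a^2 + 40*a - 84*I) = a - 2*I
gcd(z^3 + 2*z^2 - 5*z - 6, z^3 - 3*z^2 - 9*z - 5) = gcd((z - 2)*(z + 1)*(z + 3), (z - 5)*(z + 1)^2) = z + 1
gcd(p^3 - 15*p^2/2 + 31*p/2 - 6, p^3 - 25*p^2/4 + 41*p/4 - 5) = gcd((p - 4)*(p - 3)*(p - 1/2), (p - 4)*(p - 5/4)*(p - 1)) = p - 4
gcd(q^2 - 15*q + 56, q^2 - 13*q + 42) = q - 7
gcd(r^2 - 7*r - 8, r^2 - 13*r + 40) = r - 8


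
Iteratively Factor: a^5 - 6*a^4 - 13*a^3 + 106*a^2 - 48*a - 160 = (a - 4)*(a^4 - 2*a^3 - 21*a^2 + 22*a + 40) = (a - 4)*(a + 1)*(a^3 - 3*a^2 - 18*a + 40) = (a - 5)*(a - 4)*(a + 1)*(a^2 + 2*a - 8) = (a - 5)*(a - 4)*(a + 1)*(a + 4)*(a - 2)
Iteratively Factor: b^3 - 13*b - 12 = (b + 3)*(b^2 - 3*b - 4) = (b - 4)*(b + 3)*(b + 1)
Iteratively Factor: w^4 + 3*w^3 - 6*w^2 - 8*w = (w)*(w^3 + 3*w^2 - 6*w - 8) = w*(w + 4)*(w^2 - w - 2) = w*(w + 1)*(w + 4)*(w - 2)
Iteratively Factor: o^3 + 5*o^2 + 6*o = (o + 3)*(o^2 + 2*o) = o*(o + 3)*(o + 2)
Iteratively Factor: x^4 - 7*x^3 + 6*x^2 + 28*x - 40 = (x - 2)*(x^3 - 5*x^2 - 4*x + 20) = (x - 2)*(x + 2)*(x^2 - 7*x + 10) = (x - 5)*(x - 2)*(x + 2)*(x - 2)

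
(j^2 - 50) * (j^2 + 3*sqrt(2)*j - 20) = j^4 + 3*sqrt(2)*j^3 - 70*j^2 - 150*sqrt(2)*j + 1000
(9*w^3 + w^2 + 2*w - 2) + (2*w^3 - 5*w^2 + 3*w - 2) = 11*w^3 - 4*w^2 + 5*w - 4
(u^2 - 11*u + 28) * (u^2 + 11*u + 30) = u^4 - 63*u^2 - 22*u + 840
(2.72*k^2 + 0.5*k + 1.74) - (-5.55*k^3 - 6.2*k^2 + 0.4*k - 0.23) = 5.55*k^3 + 8.92*k^2 + 0.1*k + 1.97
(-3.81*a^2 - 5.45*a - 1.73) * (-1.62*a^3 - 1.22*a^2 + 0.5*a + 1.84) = 6.1722*a^5 + 13.4772*a^4 + 7.5466*a^3 - 7.6248*a^2 - 10.893*a - 3.1832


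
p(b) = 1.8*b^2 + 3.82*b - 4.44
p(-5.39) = 27.26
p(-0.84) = -6.38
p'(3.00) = 14.62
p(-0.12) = -4.87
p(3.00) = 23.22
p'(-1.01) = 0.18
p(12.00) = 300.60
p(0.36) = -2.83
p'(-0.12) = 3.39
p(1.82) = 8.47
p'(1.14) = 7.92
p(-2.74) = -1.39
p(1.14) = 2.25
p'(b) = 3.6*b + 3.82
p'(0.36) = 5.12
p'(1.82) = 10.37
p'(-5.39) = -15.58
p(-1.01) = -6.46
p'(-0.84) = 0.80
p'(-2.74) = -6.04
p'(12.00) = 47.02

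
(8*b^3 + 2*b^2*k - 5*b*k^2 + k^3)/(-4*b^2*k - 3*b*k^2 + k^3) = (-2*b + k)/k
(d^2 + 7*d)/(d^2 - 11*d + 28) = d*(d + 7)/(d^2 - 11*d + 28)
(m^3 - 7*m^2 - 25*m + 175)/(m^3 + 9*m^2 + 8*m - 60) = (m^2 - 12*m + 35)/(m^2 + 4*m - 12)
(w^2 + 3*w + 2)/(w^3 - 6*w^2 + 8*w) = (w^2 + 3*w + 2)/(w*(w^2 - 6*w + 8))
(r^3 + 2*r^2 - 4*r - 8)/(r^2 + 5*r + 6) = (r^2 - 4)/(r + 3)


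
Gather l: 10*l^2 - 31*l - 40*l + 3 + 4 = 10*l^2 - 71*l + 7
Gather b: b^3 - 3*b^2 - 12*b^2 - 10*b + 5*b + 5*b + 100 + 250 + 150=b^3 - 15*b^2 + 500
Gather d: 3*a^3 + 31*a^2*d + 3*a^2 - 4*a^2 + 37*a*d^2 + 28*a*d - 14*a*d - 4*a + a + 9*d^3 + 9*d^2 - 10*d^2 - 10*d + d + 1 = 3*a^3 - a^2 - 3*a + 9*d^3 + d^2*(37*a - 1) + d*(31*a^2 + 14*a - 9) + 1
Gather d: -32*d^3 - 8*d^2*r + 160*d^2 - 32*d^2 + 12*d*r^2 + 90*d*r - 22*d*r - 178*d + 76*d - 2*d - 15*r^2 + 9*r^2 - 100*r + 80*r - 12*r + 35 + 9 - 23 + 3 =-32*d^3 + d^2*(128 - 8*r) + d*(12*r^2 + 68*r - 104) - 6*r^2 - 32*r + 24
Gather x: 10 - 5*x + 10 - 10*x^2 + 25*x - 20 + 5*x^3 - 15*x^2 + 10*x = 5*x^3 - 25*x^2 + 30*x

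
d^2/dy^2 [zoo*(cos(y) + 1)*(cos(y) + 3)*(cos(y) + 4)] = zoo*cos(y) + zoo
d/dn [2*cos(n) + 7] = -2*sin(n)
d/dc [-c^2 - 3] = -2*c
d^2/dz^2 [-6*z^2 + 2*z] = -12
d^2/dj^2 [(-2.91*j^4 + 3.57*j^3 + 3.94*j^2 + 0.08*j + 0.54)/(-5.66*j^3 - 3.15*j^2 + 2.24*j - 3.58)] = (-2.27373675443232e-13*j^7 + 6.39576999999827*j^6 - 763.934664*j^5 + 636.696084*j^4 + 575.754228*j^3 + 914.289636*j^2 - 180.601416*j - 95.516152)/(181.321496*j^9 + 302.73642*j^8 - 46.795182*j^7 + 135.696459*j^6 + 401.486568*j^5 - 118.348062*j^4 + 54.820168*j^3 + 175.004004*j^2 - 86.126208*j + 45.882712)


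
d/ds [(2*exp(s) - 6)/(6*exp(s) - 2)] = 8*exp(s)/(3*exp(s) - 1)^2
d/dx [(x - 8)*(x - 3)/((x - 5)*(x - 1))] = (5*x^2 - 38*x + 89)/(x^4 - 12*x^3 + 46*x^2 - 60*x + 25)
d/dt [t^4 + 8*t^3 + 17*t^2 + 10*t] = 4*t^3 + 24*t^2 + 34*t + 10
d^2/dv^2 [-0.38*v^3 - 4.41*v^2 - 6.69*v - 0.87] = -2.28*v - 8.82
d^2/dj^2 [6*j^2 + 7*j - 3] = 12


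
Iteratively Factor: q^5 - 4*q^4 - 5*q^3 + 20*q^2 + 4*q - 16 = (q - 1)*(q^4 - 3*q^3 - 8*q^2 + 12*q + 16) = (q - 2)*(q - 1)*(q^3 - q^2 - 10*q - 8) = (q - 2)*(q - 1)*(q + 2)*(q^2 - 3*q - 4) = (q - 4)*(q - 2)*(q - 1)*(q + 2)*(q + 1)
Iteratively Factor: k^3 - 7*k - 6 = (k - 3)*(k^2 + 3*k + 2) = (k - 3)*(k + 2)*(k + 1)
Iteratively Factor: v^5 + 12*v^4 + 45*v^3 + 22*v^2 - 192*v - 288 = (v + 3)*(v^4 + 9*v^3 + 18*v^2 - 32*v - 96) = (v + 3)*(v + 4)*(v^3 + 5*v^2 - 2*v - 24) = (v + 3)*(v + 4)^2*(v^2 + v - 6) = (v + 3)^2*(v + 4)^2*(v - 2)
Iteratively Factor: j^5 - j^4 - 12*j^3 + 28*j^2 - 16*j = (j)*(j^4 - j^3 - 12*j^2 + 28*j - 16) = j*(j - 2)*(j^3 + j^2 - 10*j + 8) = j*(j - 2)*(j + 4)*(j^2 - 3*j + 2) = j*(j - 2)^2*(j + 4)*(j - 1)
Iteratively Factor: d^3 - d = (d + 1)*(d^2 - d) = d*(d + 1)*(d - 1)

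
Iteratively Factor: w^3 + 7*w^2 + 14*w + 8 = (w + 1)*(w^2 + 6*w + 8) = (w + 1)*(w + 4)*(w + 2)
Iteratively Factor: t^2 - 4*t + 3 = (t - 3)*(t - 1)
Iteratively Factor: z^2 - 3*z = (z)*(z - 3)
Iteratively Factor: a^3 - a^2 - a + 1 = (a - 1)*(a^2 - 1) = (a - 1)^2*(a + 1)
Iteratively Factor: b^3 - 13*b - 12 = (b + 3)*(b^2 - 3*b - 4) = (b - 4)*(b + 3)*(b + 1)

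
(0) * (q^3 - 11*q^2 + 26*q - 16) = 0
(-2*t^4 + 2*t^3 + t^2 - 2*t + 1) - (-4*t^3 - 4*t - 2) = -2*t^4 + 6*t^3 + t^2 + 2*t + 3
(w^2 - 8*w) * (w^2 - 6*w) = w^4 - 14*w^3 + 48*w^2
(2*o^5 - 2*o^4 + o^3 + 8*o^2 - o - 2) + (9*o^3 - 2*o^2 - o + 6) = 2*o^5 - 2*o^4 + 10*o^3 + 6*o^2 - 2*o + 4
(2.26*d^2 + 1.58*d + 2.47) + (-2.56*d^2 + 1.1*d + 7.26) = -0.3*d^2 + 2.68*d + 9.73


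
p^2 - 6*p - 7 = (p - 7)*(p + 1)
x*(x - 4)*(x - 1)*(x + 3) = x^4 - 2*x^3 - 11*x^2 + 12*x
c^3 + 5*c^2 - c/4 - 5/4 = (c - 1/2)*(c + 1/2)*(c + 5)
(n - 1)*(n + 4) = n^2 + 3*n - 4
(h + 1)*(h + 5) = h^2 + 6*h + 5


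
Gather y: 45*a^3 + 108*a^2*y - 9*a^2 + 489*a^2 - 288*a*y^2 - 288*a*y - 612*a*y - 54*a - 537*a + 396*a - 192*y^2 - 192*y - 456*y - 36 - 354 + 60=45*a^3 + 480*a^2 - 195*a + y^2*(-288*a - 192) + y*(108*a^2 - 900*a - 648) - 330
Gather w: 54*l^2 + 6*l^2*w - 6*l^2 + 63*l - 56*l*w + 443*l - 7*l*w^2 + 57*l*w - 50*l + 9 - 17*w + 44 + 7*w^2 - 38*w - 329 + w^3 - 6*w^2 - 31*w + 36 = 48*l^2 + 456*l + w^3 + w^2*(1 - 7*l) + w*(6*l^2 + l - 86) - 240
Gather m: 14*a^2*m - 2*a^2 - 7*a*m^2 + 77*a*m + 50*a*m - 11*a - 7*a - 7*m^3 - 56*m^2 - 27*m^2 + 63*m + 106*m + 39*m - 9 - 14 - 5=-2*a^2 - 18*a - 7*m^3 + m^2*(-7*a - 83) + m*(14*a^2 + 127*a + 208) - 28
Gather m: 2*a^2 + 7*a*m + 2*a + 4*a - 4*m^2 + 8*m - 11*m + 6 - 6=2*a^2 + 6*a - 4*m^2 + m*(7*a - 3)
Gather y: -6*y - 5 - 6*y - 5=-12*y - 10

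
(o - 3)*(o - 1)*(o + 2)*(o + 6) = o^4 + 4*o^3 - 17*o^2 - 24*o + 36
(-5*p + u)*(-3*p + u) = 15*p^2 - 8*p*u + u^2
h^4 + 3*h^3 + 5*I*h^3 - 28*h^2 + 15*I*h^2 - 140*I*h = h*(h - 4)*(h + 7)*(h + 5*I)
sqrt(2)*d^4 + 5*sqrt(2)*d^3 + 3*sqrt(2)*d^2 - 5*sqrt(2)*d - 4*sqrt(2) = (d - 1)*(d + 1)*(d + 4)*(sqrt(2)*d + sqrt(2))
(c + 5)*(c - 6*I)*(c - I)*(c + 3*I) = c^4 + 5*c^3 - 4*I*c^3 + 15*c^2 - 20*I*c^2 + 75*c - 18*I*c - 90*I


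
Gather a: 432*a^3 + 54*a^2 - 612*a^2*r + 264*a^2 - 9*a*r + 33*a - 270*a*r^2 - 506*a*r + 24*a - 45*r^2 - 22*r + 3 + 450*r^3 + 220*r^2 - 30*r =432*a^3 + a^2*(318 - 612*r) + a*(-270*r^2 - 515*r + 57) + 450*r^3 + 175*r^2 - 52*r + 3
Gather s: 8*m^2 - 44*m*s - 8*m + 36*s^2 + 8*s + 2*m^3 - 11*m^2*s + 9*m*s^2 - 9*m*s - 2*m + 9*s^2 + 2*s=2*m^3 + 8*m^2 - 10*m + s^2*(9*m + 45) + s*(-11*m^2 - 53*m + 10)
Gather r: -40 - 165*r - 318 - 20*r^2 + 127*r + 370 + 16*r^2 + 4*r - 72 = -4*r^2 - 34*r - 60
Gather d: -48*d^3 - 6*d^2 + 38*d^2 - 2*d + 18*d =-48*d^3 + 32*d^2 + 16*d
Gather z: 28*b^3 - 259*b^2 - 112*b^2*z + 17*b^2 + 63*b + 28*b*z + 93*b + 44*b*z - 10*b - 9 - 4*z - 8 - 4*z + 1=28*b^3 - 242*b^2 + 146*b + z*(-112*b^2 + 72*b - 8) - 16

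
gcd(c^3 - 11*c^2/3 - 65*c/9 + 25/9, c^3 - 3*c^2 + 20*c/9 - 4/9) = c - 1/3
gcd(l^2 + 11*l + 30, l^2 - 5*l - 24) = 1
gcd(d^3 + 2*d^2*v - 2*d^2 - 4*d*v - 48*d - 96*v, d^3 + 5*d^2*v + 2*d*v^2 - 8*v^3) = d + 2*v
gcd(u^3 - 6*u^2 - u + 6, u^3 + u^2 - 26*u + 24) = u - 1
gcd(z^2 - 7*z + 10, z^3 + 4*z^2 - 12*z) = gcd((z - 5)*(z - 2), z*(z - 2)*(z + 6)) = z - 2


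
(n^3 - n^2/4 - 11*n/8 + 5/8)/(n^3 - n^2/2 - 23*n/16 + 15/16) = 2*(2*n - 1)/(4*n - 3)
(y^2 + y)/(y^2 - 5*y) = (y + 1)/(y - 5)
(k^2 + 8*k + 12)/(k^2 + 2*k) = (k + 6)/k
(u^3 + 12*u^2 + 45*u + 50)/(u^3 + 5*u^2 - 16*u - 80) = (u^2 + 7*u + 10)/(u^2 - 16)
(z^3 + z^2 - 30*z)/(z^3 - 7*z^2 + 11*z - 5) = z*(z + 6)/(z^2 - 2*z + 1)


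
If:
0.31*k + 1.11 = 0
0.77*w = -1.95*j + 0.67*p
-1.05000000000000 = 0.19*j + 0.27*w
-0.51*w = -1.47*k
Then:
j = 9.14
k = -3.58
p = 14.74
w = -10.32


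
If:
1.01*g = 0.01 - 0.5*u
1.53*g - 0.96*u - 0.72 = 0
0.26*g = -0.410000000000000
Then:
No Solution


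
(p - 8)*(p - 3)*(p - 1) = p^3 - 12*p^2 + 35*p - 24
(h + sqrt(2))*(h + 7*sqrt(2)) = h^2 + 8*sqrt(2)*h + 14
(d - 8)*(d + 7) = d^2 - d - 56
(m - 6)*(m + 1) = m^2 - 5*m - 6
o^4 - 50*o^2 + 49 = (o - 7)*(o - 1)*(o + 1)*(o + 7)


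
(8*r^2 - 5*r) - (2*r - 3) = 8*r^2 - 7*r + 3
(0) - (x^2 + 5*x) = -x^2 - 5*x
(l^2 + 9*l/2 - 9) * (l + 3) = l^3 + 15*l^2/2 + 9*l/2 - 27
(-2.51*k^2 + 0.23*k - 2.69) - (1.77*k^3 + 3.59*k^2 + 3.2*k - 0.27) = -1.77*k^3 - 6.1*k^2 - 2.97*k - 2.42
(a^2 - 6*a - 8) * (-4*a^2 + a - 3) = -4*a^4 + 25*a^3 + 23*a^2 + 10*a + 24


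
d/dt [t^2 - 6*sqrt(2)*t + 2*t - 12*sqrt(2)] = 2*t - 6*sqrt(2) + 2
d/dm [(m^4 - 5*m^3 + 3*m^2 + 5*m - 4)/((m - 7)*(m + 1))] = (2*m^3 - 27*m^2 + 84*m - 59)/(m^2 - 14*m + 49)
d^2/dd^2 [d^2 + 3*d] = 2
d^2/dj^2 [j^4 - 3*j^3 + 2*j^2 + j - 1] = 12*j^2 - 18*j + 4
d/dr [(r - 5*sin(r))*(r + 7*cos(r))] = -(r - 5*sin(r))*(7*sin(r) - 1) - (r + 7*cos(r))*(5*cos(r) - 1)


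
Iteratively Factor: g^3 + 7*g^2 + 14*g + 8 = (g + 4)*(g^2 + 3*g + 2) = (g + 1)*(g + 4)*(g + 2)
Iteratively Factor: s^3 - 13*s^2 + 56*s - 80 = (s - 4)*(s^2 - 9*s + 20) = (s - 4)^2*(s - 5)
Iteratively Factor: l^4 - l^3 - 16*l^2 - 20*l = (l - 5)*(l^3 + 4*l^2 + 4*l) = (l - 5)*(l + 2)*(l^2 + 2*l) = l*(l - 5)*(l + 2)*(l + 2)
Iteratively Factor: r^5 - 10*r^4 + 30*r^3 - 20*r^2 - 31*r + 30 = (r + 1)*(r^4 - 11*r^3 + 41*r^2 - 61*r + 30) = (r - 1)*(r + 1)*(r^3 - 10*r^2 + 31*r - 30) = (r - 2)*(r - 1)*(r + 1)*(r^2 - 8*r + 15) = (r - 3)*(r - 2)*(r - 1)*(r + 1)*(r - 5)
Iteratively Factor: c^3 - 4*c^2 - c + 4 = (c + 1)*(c^2 - 5*c + 4) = (c - 4)*(c + 1)*(c - 1)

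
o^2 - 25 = (o - 5)*(o + 5)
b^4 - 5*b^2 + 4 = (b - 2)*(b - 1)*(b + 1)*(b + 2)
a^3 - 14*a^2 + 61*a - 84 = (a - 7)*(a - 4)*(a - 3)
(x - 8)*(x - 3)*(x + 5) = x^3 - 6*x^2 - 31*x + 120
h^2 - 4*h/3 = h*(h - 4/3)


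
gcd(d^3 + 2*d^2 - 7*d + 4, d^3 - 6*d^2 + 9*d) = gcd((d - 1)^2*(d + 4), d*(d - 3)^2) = 1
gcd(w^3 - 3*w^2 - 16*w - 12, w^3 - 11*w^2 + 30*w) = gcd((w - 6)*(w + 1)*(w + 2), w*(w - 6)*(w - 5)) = w - 6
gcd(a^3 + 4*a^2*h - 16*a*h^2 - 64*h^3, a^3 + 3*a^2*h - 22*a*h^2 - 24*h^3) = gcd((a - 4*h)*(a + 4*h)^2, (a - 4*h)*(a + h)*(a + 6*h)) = a - 4*h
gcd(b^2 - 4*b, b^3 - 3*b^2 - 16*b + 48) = b - 4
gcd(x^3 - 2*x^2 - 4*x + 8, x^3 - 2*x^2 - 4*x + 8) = x^3 - 2*x^2 - 4*x + 8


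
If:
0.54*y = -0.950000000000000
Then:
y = -1.76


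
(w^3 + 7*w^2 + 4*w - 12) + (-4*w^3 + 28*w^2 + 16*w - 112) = -3*w^3 + 35*w^2 + 20*w - 124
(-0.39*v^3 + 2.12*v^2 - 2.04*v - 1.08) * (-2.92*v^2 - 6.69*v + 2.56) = 1.1388*v^5 - 3.5813*v^4 - 9.2244*v^3 + 22.2284*v^2 + 2.0028*v - 2.7648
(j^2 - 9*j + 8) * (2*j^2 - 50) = 2*j^4 - 18*j^3 - 34*j^2 + 450*j - 400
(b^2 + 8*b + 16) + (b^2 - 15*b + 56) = 2*b^2 - 7*b + 72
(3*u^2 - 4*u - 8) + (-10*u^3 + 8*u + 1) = -10*u^3 + 3*u^2 + 4*u - 7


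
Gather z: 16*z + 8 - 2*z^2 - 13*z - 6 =-2*z^2 + 3*z + 2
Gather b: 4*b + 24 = 4*b + 24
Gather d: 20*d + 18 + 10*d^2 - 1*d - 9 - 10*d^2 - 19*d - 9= 0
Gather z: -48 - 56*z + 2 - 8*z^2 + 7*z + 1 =-8*z^2 - 49*z - 45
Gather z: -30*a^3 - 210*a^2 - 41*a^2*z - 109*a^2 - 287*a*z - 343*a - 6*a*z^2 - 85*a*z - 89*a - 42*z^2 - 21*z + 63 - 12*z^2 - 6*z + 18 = -30*a^3 - 319*a^2 - 432*a + z^2*(-6*a - 54) + z*(-41*a^2 - 372*a - 27) + 81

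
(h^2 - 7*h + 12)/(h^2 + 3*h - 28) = (h - 3)/(h + 7)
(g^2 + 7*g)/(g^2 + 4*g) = (g + 7)/(g + 4)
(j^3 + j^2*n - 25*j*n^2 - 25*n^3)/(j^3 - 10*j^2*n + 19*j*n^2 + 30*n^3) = (j + 5*n)/(j - 6*n)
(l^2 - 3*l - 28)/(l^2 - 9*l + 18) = (l^2 - 3*l - 28)/(l^2 - 9*l + 18)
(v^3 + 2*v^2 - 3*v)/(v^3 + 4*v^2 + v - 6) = v/(v + 2)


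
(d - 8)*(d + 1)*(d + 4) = d^3 - 3*d^2 - 36*d - 32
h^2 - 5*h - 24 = (h - 8)*(h + 3)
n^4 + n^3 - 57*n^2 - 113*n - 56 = (n - 8)*(n + 1)^2*(n + 7)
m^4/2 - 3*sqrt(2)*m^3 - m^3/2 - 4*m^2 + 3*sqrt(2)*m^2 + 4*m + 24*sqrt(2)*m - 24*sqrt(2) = (m/2 + sqrt(2))*(m - 1)*(m - 6*sqrt(2))*(m - 2*sqrt(2))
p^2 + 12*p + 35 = (p + 5)*(p + 7)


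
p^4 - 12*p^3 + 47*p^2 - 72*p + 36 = (p - 6)*(p - 3)*(p - 2)*(p - 1)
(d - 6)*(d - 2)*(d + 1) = d^3 - 7*d^2 + 4*d + 12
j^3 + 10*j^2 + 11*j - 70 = (j - 2)*(j + 5)*(j + 7)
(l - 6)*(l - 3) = l^2 - 9*l + 18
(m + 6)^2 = m^2 + 12*m + 36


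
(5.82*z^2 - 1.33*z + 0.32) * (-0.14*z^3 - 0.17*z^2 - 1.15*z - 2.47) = -0.8148*z^5 - 0.8032*z^4 - 6.5117*z^3 - 12.9003*z^2 + 2.9171*z - 0.7904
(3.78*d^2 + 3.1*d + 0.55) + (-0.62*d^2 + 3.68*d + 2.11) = 3.16*d^2 + 6.78*d + 2.66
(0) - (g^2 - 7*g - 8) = -g^2 + 7*g + 8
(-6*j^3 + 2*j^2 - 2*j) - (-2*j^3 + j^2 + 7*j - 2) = -4*j^3 + j^2 - 9*j + 2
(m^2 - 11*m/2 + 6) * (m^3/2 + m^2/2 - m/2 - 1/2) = m^5/2 - 9*m^4/4 - m^3/4 + 21*m^2/4 - m/4 - 3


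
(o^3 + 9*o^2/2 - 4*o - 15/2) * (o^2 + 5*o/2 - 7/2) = o^5 + 7*o^4 + 15*o^3/4 - 133*o^2/4 - 19*o/4 + 105/4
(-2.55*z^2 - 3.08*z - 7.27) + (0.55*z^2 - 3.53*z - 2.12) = -2.0*z^2 - 6.61*z - 9.39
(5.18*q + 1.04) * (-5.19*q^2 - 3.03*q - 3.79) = -26.8842*q^3 - 21.093*q^2 - 22.7834*q - 3.9416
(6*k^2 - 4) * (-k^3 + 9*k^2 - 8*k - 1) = -6*k^5 + 54*k^4 - 44*k^3 - 42*k^2 + 32*k + 4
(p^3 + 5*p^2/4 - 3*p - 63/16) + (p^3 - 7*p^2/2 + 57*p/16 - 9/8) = 2*p^3 - 9*p^2/4 + 9*p/16 - 81/16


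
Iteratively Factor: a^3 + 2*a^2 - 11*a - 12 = (a + 4)*(a^2 - 2*a - 3) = (a - 3)*(a + 4)*(a + 1)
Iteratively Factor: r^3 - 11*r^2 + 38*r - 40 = (r - 2)*(r^2 - 9*r + 20) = (r - 4)*(r - 2)*(r - 5)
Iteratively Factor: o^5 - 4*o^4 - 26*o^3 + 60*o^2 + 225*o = (o - 5)*(o^4 + o^3 - 21*o^2 - 45*o) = (o - 5)^2*(o^3 + 6*o^2 + 9*o) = o*(o - 5)^2*(o^2 + 6*o + 9) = o*(o - 5)^2*(o + 3)*(o + 3)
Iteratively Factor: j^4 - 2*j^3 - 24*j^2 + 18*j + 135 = (j - 3)*(j^3 + j^2 - 21*j - 45) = (j - 3)*(j + 3)*(j^2 - 2*j - 15) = (j - 5)*(j - 3)*(j + 3)*(j + 3)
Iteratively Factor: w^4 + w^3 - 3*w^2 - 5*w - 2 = (w + 1)*(w^3 - 3*w - 2) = (w - 2)*(w + 1)*(w^2 + 2*w + 1) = (w - 2)*(w + 1)^2*(w + 1)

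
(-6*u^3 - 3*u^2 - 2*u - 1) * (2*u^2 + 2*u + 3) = -12*u^5 - 18*u^4 - 28*u^3 - 15*u^2 - 8*u - 3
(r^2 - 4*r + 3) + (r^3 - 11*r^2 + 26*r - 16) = r^3 - 10*r^2 + 22*r - 13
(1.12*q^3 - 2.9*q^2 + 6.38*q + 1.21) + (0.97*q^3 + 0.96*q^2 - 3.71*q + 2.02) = 2.09*q^3 - 1.94*q^2 + 2.67*q + 3.23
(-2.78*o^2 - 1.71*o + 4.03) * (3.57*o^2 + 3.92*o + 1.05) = -9.9246*o^4 - 17.0023*o^3 + 4.7649*o^2 + 14.0021*o + 4.2315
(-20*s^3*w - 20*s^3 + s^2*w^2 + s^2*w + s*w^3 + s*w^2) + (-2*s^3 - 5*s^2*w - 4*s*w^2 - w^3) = -20*s^3*w - 22*s^3 + s^2*w^2 - 4*s^2*w + s*w^3 - 3*s*w^2 - w^3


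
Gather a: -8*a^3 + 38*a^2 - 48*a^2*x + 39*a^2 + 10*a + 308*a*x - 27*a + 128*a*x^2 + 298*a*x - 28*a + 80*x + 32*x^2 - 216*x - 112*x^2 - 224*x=-8*a^3 + a^2*(77 - 48*x) + a*(128*x^2 + 606*x - 45) - 80*x^2 - 360*x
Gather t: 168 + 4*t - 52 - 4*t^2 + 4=-4*t^2 + 4*t + 120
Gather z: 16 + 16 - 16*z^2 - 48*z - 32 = -16*z^2 - 48*z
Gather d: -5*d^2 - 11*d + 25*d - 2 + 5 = -5*d^2 + 14*d + 3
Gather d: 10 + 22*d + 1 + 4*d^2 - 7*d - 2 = 4*d^2 + 15*d + 9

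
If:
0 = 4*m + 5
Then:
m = -5/4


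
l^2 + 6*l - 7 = (l - 1)*(l + 7)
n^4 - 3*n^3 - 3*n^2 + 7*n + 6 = (n - 3)*(n - 2)*(n + 1)^2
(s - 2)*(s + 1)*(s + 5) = s^3 + 4*s^2 - 7*s - 10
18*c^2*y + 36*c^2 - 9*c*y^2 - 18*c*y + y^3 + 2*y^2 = (-6*c + y)*(-3*c + y)*(y + 2)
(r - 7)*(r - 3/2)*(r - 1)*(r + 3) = r^4 - 13*r^3/2 - 19*r^2/2 + 93*r/2 - 63/2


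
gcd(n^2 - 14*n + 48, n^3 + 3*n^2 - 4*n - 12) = 1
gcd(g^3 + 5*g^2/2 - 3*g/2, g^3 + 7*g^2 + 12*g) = g^2 + 3*g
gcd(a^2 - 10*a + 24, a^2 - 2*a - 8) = a - 4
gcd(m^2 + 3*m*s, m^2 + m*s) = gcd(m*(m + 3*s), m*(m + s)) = m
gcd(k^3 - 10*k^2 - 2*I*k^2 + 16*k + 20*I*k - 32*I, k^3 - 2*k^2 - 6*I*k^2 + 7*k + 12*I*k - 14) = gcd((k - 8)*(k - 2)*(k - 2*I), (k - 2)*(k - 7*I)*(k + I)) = k - 2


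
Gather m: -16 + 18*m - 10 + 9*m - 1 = 27*m - 27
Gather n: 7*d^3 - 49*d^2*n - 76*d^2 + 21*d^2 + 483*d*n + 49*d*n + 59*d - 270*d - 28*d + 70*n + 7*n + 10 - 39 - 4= 7*d^3 - 55*d^2 - 239*d + n*(-49*d^2 + 532*d + 77) - 33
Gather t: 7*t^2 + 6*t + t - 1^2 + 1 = 7*t^2 + 7*t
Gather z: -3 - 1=-4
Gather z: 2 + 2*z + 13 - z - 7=z + 8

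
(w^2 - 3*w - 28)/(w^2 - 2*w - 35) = (w + 4)/(w + 5)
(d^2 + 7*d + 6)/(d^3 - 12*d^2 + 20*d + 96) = (d^2 + 7*d + 6)/(d^3 - 12*d^2 + 20*d + 96)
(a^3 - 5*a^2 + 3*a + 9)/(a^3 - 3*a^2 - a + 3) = (a - 3)/(a - 1)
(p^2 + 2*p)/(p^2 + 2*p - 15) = p*(p + 2)/(p^2 + 2*p - 15)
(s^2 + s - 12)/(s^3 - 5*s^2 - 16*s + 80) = (s - 3)/(s^2 - 9*s + 20)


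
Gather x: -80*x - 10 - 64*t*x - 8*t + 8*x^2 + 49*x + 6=-8*t + 8*x^2 + x*(-64*t - 31) - 4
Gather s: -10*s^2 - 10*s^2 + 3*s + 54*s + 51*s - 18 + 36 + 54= -20*s^2 + 108*s + 72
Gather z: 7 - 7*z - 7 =-7*z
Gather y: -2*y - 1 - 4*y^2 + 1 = -4*y^2 - 2*y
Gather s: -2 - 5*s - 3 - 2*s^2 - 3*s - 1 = -2*s^2 - 8*s - 6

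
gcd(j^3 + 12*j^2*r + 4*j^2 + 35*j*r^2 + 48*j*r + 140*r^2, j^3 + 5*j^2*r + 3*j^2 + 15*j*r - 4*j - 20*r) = j^2 + 5*j*r + 4*j + 20*r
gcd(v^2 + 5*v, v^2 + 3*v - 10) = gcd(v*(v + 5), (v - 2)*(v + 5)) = v + 5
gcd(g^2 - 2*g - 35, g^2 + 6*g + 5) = g + 5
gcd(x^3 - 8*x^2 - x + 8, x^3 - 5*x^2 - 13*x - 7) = x + 1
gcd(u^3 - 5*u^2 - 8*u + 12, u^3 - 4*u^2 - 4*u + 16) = u + 2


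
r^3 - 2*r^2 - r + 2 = (r - 2)*(r - 1)*(r + 1)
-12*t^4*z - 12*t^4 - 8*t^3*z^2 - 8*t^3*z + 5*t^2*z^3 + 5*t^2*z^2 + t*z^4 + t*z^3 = (-2*t + z)*(t + z)*(6*t + z)*(t*z + t)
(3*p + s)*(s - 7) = 3*p*s - 21*p + s^2 - 7*s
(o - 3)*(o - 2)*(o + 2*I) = o^3 - 5*o^2 + 2*I*o^2 + 6*o - 10*I*o + 12*I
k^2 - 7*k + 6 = (k - 6)*(k - 1)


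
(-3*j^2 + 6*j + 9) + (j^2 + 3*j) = -2*j^2 + 9*j + 9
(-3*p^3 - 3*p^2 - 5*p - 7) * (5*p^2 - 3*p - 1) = -15*p^5 - 6*p^4 - 13*p^3 - 17*p^2 + 26*p + 7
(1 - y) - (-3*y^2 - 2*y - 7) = 3*y^2 + y + 8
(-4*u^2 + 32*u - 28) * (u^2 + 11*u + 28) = -4*u^4 - 12*u^3 + 212*u^2 + 588*u - 784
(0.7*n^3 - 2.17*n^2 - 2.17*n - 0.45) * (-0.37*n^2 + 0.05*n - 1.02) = -0.259*n^5 + 0.8379*n^4 - 0.0196000000000001*n^3 + 2.2714*n^2 + 2.1909*n + 0.459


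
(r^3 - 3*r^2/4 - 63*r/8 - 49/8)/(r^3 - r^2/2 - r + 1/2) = (8*r^2 - 14*r - 49)/(4*(2*r^2 - 3*r + 1))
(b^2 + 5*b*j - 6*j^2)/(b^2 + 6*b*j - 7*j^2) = (b + 6*j)/(b + 7*j)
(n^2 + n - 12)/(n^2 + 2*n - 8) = (n - 3)/(n - 2)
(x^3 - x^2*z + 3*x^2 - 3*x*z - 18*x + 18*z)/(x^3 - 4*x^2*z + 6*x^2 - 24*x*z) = (x^2 - x*z - 3*x + 3*z)/(x*(x - 4*z))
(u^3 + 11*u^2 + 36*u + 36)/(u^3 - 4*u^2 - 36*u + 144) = (u^2 + 5*u + 6)/(u^2 - 10*u + 24)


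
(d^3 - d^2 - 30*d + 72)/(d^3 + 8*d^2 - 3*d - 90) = (d - 4)/(d + 5)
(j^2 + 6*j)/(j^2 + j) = (j + 6)/(j + 1)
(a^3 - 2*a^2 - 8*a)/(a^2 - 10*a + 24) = a*(a + 2)/(a - 6)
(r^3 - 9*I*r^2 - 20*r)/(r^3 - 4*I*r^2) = (r - 5*I)/r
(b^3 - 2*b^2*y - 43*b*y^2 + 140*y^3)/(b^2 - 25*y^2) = (b^2 + 3*b*y - 28*y^2)/(b + 5*y)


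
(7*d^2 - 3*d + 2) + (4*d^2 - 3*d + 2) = 11*d^2 - 6*d + 4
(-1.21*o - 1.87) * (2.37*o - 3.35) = -2.8677*o^2 - 0.378400000000001*o + 6.2645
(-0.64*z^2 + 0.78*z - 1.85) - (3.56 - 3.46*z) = -0.64*z^2 + 4.24*z - 5.41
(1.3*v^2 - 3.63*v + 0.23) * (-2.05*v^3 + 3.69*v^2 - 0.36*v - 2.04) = -2.665*v^5 + 12.2385*v^4 - 14.3342*v^3 - 0.4965*v^2 + 7.3224*v - 0.4692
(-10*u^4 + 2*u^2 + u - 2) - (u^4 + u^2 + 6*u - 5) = -11*u^4 + u^2 - 5*u + 3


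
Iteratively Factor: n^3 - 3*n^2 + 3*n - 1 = (n - 1)*(n^2 - 2*n + 1) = (n - 1)^2*(n - 1)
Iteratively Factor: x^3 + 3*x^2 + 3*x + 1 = (x + 1)*(x^2 + 2*x + 1) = (x + 1)^2*(x + 1)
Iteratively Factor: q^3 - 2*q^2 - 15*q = (q + 3)*(q^2 - 5*q) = (q - 5)*(q + 3)*(q)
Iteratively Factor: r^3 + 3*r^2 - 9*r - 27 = (r - 3)*(r^2 + 6*r + 9) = (r - 3)*(r + 3)*(r + 3)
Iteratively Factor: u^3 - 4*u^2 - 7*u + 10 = (u - 5)*(u^2 + u - 2) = (u - 5)*(u - 1)*(u + 2)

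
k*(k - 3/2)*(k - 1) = k^3 - 5*k^2/2 + 3*k/2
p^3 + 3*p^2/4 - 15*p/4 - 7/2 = (p - 2)*(p + 1)*(p + 7/4)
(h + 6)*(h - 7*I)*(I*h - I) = I*h^3 + 7*h^2 + 5*I*h^2 + 35*h - 6*I*h - 42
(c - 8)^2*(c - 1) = c^3 - 17*c^2 + 80*c - 64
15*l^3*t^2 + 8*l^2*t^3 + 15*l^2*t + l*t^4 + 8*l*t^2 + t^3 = t*(3*l + t)*(5*l + t)*(l*t + 1)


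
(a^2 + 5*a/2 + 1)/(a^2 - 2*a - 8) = (a + 1/2)/(a - 4)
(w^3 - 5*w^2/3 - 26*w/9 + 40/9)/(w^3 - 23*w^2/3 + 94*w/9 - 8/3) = (3*w^2 - w - 10)/(3*w^2 - 19*w + 6)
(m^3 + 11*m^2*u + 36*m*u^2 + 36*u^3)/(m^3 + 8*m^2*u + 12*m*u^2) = (m + 3*u)/m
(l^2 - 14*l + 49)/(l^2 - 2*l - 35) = (l - 7)/(l + 5)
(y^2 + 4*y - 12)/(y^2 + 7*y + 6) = (y - 2)/(y + 1)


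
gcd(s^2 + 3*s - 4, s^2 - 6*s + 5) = s - 1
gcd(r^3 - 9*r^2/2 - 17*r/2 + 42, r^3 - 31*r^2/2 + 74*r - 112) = r^2 - 15*r/2 + 14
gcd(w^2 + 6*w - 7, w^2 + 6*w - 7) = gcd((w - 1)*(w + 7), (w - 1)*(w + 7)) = w^2 + 6*w - 7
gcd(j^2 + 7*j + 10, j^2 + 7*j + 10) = j^2 + 7*j + 10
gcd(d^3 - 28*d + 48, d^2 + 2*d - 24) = d^2 + 2*d - 24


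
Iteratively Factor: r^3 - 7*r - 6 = (r + 1)*(r^2 - r - 6) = (r - 3)*(r + 1)*(r + 2)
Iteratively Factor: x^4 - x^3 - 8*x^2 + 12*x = (x)*(x^3 - x^2 - 8*x + 12) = x*(x + 3)*(x^2 - 4*x + 4) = x*(x - 2)*(x + 3)*(x - 2)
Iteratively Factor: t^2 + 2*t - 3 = (t - 1)*(t + 3)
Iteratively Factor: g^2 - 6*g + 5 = (g - 1)*(g - 5)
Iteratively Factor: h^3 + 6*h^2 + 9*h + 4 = (h + 4)*(h^2 + 2*h + 1) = (h + 1)*(h + 4)*(h + 1)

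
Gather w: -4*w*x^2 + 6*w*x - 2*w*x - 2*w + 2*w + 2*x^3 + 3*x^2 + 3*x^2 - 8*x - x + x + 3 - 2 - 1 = w*(-4*x^2 + 4*x) + 2*x^3 + 6*x^2 - 8*x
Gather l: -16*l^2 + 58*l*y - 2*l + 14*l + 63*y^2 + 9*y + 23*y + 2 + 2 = -16*l^2 + l*(58*y + 12) + 63*y^2 + 32*y + 4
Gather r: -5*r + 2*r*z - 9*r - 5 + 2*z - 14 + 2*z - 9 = r*(2*z - 14) + 4*z - 28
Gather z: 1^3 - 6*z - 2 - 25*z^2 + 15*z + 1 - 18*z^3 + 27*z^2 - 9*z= -18*z^3 + 2*z^2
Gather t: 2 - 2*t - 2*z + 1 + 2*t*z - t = t*(2*z - 3) - 2*z + 3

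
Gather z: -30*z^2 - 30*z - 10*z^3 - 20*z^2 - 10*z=-10*z^3 - 50*z^2 - 40*z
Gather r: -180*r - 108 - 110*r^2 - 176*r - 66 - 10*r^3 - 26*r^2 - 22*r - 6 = -10*r^3 - 136*r^2 - 378*r - 180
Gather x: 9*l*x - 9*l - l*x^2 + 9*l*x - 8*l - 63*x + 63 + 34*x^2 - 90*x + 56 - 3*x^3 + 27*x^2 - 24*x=-17*l - 3*x^3 + x^2*(61 - l) + x*(18*l - 177) + 119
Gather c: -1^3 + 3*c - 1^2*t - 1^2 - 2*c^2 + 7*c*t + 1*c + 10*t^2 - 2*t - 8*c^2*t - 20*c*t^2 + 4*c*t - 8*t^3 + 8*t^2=c^2*(-8*t - 2) + c*(-20*t^2 + 11*t + 4) - 8*t^3 + 18*t^2 - 3*t - 2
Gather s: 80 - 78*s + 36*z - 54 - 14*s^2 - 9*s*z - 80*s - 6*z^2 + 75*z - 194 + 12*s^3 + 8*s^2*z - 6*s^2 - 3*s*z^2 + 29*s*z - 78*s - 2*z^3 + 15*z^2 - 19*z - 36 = 12*s^3 + s^2*(8*z - 20) + s*(-3*z^2 + 20*z - 236) - 2*z^3 + 9*z^2 + 92*z - 204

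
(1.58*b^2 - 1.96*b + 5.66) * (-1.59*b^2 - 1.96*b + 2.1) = -2.5122*b^4 + 0.0196000000000001*b^3 - 1.8398*b^2 - 15.2096*b + 11.886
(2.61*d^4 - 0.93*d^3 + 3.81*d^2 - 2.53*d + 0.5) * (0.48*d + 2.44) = 1.2528*d^5 + 5.922*d^4 - 0.4404*d^3 + 8.082*d^2 - 5.9332*d + 1.22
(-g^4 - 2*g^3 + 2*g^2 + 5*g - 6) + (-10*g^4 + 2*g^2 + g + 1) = -11*g^4 - 2*g^3 + 4*g^2 + 6*g - 5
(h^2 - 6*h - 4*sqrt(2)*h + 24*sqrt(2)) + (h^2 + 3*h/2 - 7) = 2*h^2 - 4*sqrt(2)*h - 9*h/2 - 7 + 24*sqrt(2)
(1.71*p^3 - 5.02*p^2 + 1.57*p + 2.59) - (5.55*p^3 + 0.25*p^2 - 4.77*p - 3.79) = -3.84*p^3 - 5.27*p^2 + 6.34*p + 6.38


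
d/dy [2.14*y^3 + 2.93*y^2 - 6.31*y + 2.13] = 6.42*y^2 + 5.86*y - 6.31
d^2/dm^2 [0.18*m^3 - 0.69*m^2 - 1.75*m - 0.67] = 1.08*m - 1.38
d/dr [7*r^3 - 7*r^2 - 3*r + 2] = 21*r^2 - 14*r - 3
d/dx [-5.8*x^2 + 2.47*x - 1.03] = 2.47 - 11.6*x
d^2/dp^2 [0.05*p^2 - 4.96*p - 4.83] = 0.100000000000000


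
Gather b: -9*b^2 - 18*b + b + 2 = -9*b^2 - 17*b + 2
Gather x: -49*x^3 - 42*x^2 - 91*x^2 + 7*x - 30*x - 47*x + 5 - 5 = -49*x^3 - 133*x^2 - 70*x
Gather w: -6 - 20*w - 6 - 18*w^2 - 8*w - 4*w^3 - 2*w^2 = -4*w^3 - 20*w^2 - 28*w - 12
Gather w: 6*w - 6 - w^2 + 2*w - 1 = -w^2 + 8*w - 7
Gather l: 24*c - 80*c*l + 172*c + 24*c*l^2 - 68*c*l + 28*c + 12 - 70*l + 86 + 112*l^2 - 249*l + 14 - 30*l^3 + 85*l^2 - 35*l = 224*c - 30*l^3 + l^2*(24*c + 197) + l*(-148*c - 354) + 112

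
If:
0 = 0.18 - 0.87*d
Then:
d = 0.21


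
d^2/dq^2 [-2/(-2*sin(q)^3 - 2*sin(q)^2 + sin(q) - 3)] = 2*((sin(q) - 9*sin(3*q) - 8*cos(2*q))*(2*sin(q)^3 + 2*sin(q)^2 - sin(q) + 3)/2 + 2*(6*sin(q)^2 + 4*sin(q) - 1)^2*cos(q)^2)/(2*sin(q)^3 + 2*sin(q)^2 - sin(q) + 3)^3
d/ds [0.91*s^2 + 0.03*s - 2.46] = 1.82*s + 0.03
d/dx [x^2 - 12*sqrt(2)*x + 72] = 2*x - 12*sqrt(2)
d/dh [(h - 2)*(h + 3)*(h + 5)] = 3*h^2 + 12*h - 1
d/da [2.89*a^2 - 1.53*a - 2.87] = 5.78*a - 1.53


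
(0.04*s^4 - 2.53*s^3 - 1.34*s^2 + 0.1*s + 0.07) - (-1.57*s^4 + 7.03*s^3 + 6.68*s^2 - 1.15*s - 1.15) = 1.61*s^4 - 9.56*s^3 - 8.02*s^2 + 1.25*s + 1.22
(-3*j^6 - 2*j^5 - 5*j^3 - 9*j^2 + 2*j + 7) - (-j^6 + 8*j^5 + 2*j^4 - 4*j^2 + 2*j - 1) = -2*j^6 - 10*j^5 - 2*j^4 - 5*j^3 - 5*j^2 + 8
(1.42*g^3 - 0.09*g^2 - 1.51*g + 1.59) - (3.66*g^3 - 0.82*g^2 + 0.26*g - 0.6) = -2.24*g^3 + 0.73*g^2 - 1.77*g + 2.19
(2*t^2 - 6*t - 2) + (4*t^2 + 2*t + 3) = 6*t^2 - 4*t + 1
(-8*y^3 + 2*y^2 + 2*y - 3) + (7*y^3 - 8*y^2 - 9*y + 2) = -y^3 - 6*y^2 - 7*y - 1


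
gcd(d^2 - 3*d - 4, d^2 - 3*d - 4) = d^2 - 3*d - 4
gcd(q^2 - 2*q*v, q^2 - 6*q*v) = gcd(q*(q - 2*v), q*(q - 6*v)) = q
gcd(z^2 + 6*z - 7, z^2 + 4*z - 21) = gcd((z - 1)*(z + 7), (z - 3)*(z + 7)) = z + 7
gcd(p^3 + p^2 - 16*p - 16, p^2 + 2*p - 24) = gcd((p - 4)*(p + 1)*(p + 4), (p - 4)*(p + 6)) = p - 4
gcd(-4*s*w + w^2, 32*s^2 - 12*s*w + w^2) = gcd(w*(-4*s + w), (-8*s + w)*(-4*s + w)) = 4*s - w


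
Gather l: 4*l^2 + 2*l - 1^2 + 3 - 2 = 4*l^2 + 2*l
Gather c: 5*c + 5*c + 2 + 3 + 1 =10*c + 6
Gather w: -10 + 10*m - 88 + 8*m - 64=18*m - 162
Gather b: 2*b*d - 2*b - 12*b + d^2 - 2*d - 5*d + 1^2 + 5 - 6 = b*(2*d - 14) + d^2 - 7*d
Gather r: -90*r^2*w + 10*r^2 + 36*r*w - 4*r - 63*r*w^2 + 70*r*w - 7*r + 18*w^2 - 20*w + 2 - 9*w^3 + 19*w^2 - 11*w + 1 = r^2*(10 - 90*w) + r*(-63*w^2 + 106*w - 11) - 9*w^3 + 37*w^2 - 31*w + 3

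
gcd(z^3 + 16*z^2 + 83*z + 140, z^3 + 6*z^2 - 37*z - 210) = z^2 + 12*z + 35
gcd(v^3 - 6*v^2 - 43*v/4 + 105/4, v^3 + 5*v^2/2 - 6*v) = v - 3/2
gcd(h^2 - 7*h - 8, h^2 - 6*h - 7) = h + 1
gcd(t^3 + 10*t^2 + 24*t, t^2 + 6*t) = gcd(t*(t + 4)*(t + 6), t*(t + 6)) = t^2 + 6*t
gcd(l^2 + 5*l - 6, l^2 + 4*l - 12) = l + 6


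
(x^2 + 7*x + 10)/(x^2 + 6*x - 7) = (x^2 + 7*x + 10)/(x^2 + 6*x - 7)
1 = 1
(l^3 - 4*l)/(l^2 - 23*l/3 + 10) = 3*l*(l^2 - 4)/(3*l^2 - 23*l + 30)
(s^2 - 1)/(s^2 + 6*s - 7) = (s + 1)/(s + 7)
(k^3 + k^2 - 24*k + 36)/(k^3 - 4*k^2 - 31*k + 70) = (k^2 + 3*k - 18)/(k^2 - 2*k - 35)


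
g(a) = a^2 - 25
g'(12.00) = 24.00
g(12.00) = 119.00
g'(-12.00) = -24.00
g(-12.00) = 119.00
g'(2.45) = 4.90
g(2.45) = -19.00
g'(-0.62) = -1.24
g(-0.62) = -24.62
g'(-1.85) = -3.70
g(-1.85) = -21.58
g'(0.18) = 0.36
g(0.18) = -24.97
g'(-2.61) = -5.22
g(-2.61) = -18.19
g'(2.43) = 4.86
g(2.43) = -19.10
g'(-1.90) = -3.80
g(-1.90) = -21.39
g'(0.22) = 0.44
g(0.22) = -24.95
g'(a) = 2*a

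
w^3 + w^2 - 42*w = w*(w - 6)*(w + 7)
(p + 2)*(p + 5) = p^2 + 7*p + 10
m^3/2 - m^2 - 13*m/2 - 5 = (m/2 + 1/2)*(m - 5)*(m + 2)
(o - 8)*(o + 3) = o^2 - 5*o - 24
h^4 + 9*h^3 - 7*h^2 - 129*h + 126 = (h - 3)*(h - 1)*(h + 6)*(h + 7)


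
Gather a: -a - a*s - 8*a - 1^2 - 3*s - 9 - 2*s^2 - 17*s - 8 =a*(-s - 9) - 2*s^2 - 20*s - 18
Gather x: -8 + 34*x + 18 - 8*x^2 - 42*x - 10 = -8*x^2 - 8*x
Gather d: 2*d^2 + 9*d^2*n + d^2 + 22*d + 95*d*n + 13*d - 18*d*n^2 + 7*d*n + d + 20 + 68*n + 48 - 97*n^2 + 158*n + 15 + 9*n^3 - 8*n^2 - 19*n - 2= d^2*(9*n + 3) + d*(-18*n^2 + 102*n + 36) + 9*n^3 - 105*n^2 + 207*n + 81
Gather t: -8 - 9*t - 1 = -9*t - 9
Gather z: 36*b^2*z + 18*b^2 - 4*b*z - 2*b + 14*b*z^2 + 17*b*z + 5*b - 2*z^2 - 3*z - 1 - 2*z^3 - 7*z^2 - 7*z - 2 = 18*b^2 + 3*b - 2*z^3 + z^2*(14*b - 9) + z*(36*b^2 + 13*b - 10) - 3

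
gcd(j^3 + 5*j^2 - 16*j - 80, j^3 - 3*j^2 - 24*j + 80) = j^2 + j - 20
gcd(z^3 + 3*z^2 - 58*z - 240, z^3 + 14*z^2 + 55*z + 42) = z + 6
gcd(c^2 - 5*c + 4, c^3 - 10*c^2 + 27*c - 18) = c - 1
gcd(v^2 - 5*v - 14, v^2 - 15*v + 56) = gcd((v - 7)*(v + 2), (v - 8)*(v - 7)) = v - 7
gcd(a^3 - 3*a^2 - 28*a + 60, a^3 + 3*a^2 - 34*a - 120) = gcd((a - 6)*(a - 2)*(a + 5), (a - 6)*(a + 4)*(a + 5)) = a^2 - a - 30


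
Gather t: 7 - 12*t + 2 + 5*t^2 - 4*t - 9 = 5*t^2 - 16*t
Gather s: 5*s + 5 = 5*s + 5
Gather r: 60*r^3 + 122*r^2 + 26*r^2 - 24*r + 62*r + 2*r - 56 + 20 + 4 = 60*r^3 + 148*r^2 + 40*r - 32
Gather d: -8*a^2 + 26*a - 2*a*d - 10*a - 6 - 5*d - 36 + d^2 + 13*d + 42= -8*a^2 + 16*a + d^2 + d*(8 - 2*a)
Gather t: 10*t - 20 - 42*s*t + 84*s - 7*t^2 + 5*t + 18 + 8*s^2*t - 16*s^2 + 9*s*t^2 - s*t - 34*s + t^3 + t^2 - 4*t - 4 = -16*s^2 + 50*s + t^3 + t^2*(9*s - 6) + t*(8*s^2 - 43*s + 11) - 6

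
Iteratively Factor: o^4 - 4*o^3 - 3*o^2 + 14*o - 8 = (o - 4)*(o^3 - 3*o + 2) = (o - 4)*(o + 2)*(o^2 - 2*o + 1) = (o - 4)*(o - 1)*(o + 2)*(o - 1)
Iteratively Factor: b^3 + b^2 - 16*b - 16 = (b + 4)*(b^2 - 3*b - 4) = (b - 4)*(b + 4)*(b + 1)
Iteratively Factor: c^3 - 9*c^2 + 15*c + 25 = (c + 1)*(c^2 - 10*c + 25) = (c - 5)*(c + 1)*(c - 5)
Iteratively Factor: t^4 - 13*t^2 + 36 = (t - 2)*(t^3 + 2*t^2 - 9*t - 18) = (t - 2)*(t + 2)*(t^2 - 9) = (t - 2)*(t + 2)*(t + 3)*(t - 3)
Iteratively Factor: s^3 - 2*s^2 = (s)*(s^2 - 2*s) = s*(s - 2)*(s)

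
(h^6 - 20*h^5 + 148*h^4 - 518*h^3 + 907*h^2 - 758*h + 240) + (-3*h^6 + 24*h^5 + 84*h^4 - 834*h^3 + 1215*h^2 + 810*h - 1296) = -2*h^6 + 4*h^5 + 232*h^4 - 1352*h^3 + 2122*h^2 + 52*h - 1056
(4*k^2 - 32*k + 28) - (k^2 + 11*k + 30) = 3*k^2 - 43*k - 2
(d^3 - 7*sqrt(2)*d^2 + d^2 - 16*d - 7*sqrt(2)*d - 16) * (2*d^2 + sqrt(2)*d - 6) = 2*d^5 - 13*sqrt(2)*d^4 + 2*d^4 - 52*d^3 - 13*sqrt(2)*d^3 - 52*d^2 + 26*sqrt(2)*d^2 + 26*sqrt(2)*d + 96*d + 96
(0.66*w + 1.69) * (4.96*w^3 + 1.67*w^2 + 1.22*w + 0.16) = 3.2736*w^4 + 9.4846*w^3 + 3.6275*w^2 + 2.1674*w + 0.2704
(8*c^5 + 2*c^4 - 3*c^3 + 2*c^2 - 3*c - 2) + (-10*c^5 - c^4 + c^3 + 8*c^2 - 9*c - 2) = -2*c^5 + c^4 - 2*c^3 + 10*c^2 - 12*c - 4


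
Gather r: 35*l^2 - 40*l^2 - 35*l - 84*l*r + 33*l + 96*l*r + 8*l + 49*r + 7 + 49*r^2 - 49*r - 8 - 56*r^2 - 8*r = -5*l^2 + 6*l - 7*r^2 + r*(12*l - 8) - 1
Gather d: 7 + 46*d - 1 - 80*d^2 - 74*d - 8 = -80*d^2 - 28*d - 2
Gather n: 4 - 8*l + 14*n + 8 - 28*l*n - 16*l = -24*l + n*(14 - 28*l) + 12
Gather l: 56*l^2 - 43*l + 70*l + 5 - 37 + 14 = 56*l^2 + 27*l - 18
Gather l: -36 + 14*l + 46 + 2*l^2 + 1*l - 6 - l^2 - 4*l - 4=l^2 + 11*l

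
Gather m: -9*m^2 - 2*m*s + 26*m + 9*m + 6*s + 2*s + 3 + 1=-9*m^2 + m*(35 - 2*s) + 8*s + 4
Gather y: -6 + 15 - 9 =0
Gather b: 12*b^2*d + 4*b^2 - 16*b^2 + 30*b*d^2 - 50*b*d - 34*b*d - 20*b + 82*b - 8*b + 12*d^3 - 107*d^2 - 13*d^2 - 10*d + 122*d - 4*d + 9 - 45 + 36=b^2*(12*d - 12) + b*(30*d^2 - 84*d + 54) + 12*d^3 - 120*d^2 + 108*d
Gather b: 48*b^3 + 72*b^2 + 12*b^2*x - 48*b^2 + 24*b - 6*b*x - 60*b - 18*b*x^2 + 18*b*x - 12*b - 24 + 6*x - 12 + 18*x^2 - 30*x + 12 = 48*b^3 + b^2*(12*x + 24) + b*(-18*x^2 + 12*x - 48) + 18*x^2 - 24*x - 24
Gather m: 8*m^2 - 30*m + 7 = 8*m^2 - 30*m + 7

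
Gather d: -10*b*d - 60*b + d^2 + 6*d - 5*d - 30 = -60*b + d^2 + d*(1 - 10*b) - 30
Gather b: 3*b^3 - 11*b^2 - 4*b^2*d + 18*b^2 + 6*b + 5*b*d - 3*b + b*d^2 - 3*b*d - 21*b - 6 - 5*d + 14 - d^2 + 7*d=3*b^3 + b^2*(7 - 4*d) + b*(d^2 + 2*d - 18) - d^2 + 2*d + 8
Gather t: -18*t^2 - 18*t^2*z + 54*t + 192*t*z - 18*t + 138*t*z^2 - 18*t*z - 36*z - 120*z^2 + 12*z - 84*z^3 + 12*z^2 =t^2*(-18*z - 18) + t*(138*z^2 + 174*z + 36) - 84*z^3 - 108*z^2 - 24*z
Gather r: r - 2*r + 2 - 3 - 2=-r - 3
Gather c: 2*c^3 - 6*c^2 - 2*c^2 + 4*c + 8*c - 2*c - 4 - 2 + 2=2*c^3 - 8*c^2 + 10*c - 4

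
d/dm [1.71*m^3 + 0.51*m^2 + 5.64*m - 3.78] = 5.13*m^2 + 1.02*m + 5.64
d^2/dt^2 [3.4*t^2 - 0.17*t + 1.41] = 6.80000000000000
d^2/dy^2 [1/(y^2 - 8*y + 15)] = 2*(-y^2 + 8*y + 4*(y - 4)^2 - 15)/(y^2 - 8*y + 15)^3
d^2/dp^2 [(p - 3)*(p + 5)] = 2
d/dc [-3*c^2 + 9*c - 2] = 9 - 6*c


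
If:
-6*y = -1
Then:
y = 1/6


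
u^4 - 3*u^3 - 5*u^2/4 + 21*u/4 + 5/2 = (u - 5/2)*(u - 2)*(u + 1/2)*(u + 1)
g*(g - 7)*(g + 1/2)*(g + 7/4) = g^4 - 19*g^3/4 - 119*g^2/8 - 49*g/8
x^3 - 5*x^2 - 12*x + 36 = (x - 6)*(x - 2)*(x + 3)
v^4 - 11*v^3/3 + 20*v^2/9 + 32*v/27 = v*(v - 8/3)*(v - 4/3)*(v + 1/3)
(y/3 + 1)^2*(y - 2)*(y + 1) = y^4/9 + 5*y^3/9 + y^2/9 - 7*y/3 - 2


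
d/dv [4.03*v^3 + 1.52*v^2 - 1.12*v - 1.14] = 12.09*v^2 + 3.04*v - 1.12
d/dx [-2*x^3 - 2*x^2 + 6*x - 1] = -6*x^2 - 4*x + 6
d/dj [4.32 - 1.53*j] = -1.53000000000000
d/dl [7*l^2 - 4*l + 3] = 14*l - 4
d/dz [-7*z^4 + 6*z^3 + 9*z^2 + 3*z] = -28*z^3 + 18*z^2 + 18*z + 3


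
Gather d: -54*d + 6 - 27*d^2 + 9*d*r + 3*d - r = -27*d^2 + d*(9*r - 51) - r + 6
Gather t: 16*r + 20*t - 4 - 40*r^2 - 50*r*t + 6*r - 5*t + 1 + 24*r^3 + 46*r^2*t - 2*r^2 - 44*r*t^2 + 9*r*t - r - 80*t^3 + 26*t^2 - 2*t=24*r^3 - 42*r^2 + 21*r - 80*t^3 + t^2*(26 - 44*r) + t*(46*r^2 - 41*r + 13) - 3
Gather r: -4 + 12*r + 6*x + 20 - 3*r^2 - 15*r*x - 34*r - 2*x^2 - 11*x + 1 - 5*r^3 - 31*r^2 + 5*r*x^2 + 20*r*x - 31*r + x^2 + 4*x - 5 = -5*r^3 - 34*r^2 + r*(5*x^2 + 5*x - 53) - x^2 - x + 12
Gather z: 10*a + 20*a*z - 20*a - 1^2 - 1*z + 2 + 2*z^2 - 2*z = -10*a + 2*z^2 + z*(20*a - 3) + 1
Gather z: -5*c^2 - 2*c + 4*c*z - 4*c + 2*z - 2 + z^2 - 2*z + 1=-5*c^2 + 4*c*z - 6*c + z^2 - 1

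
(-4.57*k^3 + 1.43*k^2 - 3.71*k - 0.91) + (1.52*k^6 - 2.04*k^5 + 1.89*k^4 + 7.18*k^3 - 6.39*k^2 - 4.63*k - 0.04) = 1.52*k^6 - 2.04*k^5 + 1.89*k^4 + 2.61*k^3 - 4.96*k^2 - 8.34*k - 0.95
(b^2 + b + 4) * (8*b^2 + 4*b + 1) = 8*b^4 + 12*b^3 + 37*b^2 + 17*b + 4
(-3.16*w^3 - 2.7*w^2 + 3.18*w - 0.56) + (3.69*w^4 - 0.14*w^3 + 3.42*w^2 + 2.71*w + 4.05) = 3.69*w^4 - 3.3*w^3 + 0.72*w^2 + 5.89*w + 3.49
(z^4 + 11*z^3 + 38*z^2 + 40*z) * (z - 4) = z^5 + 7*z^4 - 6*z^3 - 112*z^2 - 160*z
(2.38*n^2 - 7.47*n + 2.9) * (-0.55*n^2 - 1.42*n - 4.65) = -1.309*n^4 + 0.728900000000001*n^3 - 2.0546*n^2 + 30.6175*n - 13.485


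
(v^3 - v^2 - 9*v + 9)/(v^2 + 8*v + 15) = (v^2 - 4*v + 3)/(v + 5)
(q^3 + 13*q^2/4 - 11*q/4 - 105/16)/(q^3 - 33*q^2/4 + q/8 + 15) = (q + 7/2)/(q - 8)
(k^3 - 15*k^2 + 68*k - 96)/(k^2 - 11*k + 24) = k - 4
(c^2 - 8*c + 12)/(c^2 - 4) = (c - 6)/(c + 2)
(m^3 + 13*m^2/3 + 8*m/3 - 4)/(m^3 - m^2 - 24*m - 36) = (m - 2/3)/(m - 6)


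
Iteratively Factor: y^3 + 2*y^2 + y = (y)*(y^2 + 2*y + 1) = y*(y + 1)*(y + 1)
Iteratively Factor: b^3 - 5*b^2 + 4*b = (b - 1)*(b^2 - 4*b) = (b - 4)*(b - 1)*(b)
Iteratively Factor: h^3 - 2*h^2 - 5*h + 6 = (h - 1)*(h^2 - h - 6) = (h - 1)*(h + 2)*(h - 3)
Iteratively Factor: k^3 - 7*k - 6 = (k - 3)*(k^2 + 3*k + 2) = (k - 3)*(k + 2)*(k + 1)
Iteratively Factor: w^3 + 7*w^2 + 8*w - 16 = (w + 4)*(w^2 + 3*w - 4) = (w + 4)^2*(w - 1)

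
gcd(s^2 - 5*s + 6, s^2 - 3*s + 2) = s - 2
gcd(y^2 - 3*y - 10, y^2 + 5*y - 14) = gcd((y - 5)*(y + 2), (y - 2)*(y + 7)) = 1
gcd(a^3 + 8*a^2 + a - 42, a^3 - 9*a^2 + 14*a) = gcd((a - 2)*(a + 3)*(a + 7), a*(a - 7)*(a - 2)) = a - 2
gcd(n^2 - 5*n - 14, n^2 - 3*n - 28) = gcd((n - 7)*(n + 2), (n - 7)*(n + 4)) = n - 7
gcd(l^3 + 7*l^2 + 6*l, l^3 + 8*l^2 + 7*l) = l^2 + l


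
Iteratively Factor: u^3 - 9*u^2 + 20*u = (u - 4)*(u^2 - 5*u) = (u - 5)*(u - 4)*(u)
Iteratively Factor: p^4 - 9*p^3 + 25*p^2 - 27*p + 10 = (p - 1)*(p^3 - 8*p^2 + 17*p - 10) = (p - 1)^2*(p^2 - 7*p + 10) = (p - 5)*(p - 1)^2*(p - 2)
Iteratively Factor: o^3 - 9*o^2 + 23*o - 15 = (o - 1)*(o^2 - 8*o + 15) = (o - 3)*(o - 1)*(o - 5)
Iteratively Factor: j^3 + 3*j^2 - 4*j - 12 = (j + 3)*(j^2 - 4) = (j - 2)*(j + 3)*(j + 2)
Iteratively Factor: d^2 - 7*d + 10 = (d - 2)*(d - 5)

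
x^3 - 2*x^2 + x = x*(x - 1)^2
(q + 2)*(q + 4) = q^2 + 6*q + 8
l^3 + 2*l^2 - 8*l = l*(l - 2)*(l + 4)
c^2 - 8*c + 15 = (c - 5)*(c - 3)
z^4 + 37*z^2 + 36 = (z - 6*I)*(z - I)*(z + I)*(z + 6*I)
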